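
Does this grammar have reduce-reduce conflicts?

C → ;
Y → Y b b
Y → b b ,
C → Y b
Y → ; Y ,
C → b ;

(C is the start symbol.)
No reduce-reduce conflicts

A reduce-reduce conflict occurs when an LR(0) state has two complete items [A → α .] and [B → β .] — both call for a reduction, and with no lookahead the parser cannot choose between them.

Augment with C' → C and build the canonical LR(0) collection (I0 = CLOSURE({[C' → . C]}), then GOTO on every symbol after a dot until no new states appear). It has 15 states:
  I0: { [C → . ;], [C → . Y b], [C → . b ;], [C' → . C], [Y → . ; Y ,], [Y → . Y b b], [Y → . b b ,] }  — shift
  I1: { [C → ; .], [Y → . ; Y ,], [Y → . Y b b], [Y → . b b ,], [Y → ; . Y ,] }  — shift, reduce
  I2: { [C' → C .] }  — accept
  I3: { [C → Y . b], [Y → Y . b b] }  — shift
  I4: { [C → b . ;], [Y → b . b ,] }  — shift
  I5: { [C → b ; .] }  — reduce
  I6: { [Y → b b . ,] }  — shift
  I7: { [Y → b b , .] }  — reduce
  I8: { [C → Y b .], [Y → Y b . b] }  — shift, reduce
  I9: { [Y → Y b b .] }  — reduce
  I10: { [Y → . ; Y ,], [Y → . Y b b], [Y → . b b ,], [Y → ; . Y ,] }  — shift
  I11: { [Y → ; Y . ,], [Y → Y . b b] }  — shift
  I12: { [Y → b . b ,] }  — shift
  I13: { [Y → ; Y , .] }  — reduce
  I14: { [Y → Y b . b] }  — shift

No state contains more than one complete item.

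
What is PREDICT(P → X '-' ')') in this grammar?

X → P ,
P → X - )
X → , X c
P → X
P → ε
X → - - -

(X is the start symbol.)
{ ',', '-' }

PREDICT(P → X '-' ')') = (FIRST(RHS) \ {ε}) ∪ (FOLLOW(P) if ε ∈ FIRST(RHS), i.e. RHS ⇒* ε)
FIRST(X) = { ',', '-' }
FIRST(X '-' ')') = { ',', '-' }
ε ∉ FIRST(X '-' ')'), so FOLLOW(P) is not added.
PREDICT(P → X '-' ')') = { ',', '-' }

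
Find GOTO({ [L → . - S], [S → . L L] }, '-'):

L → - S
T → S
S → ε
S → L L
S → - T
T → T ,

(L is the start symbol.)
{ [L → - . S], [L → . - S], [S → . - T], [S → . L L], [S → .] }

GOTO(I, '-') = CLOSURE({ [A → αX.β] : [A → α.Xβ] ∈ I, X = '-' })

Items with dot before '-', with the dot advanced:
  [L → . - S] → [L → - . S]
Closure of the advanced items:
  [L → - . S] has the dot before S: add [S → .], [S → . L L], [S → . - T]
  [S → . L L] has the dot before L: add [L → . - S]

GOTO = { [L → - . S], [L → . - S], [S → . - T], [S → . L L], [S → .] }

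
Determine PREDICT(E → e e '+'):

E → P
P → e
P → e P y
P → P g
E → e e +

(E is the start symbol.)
PREDICT(E → e e '+') = (FIRST(RHS) \ {ε}) ∪ (FOLLOW(E) if ε ∈ FIRST(RHS), i.e. RHS ⇒* ε)
FIRST(e e '+') = { 'e' }
ε ∉ FIRST(e e '+'), so FOLLOW(E) is not added.
PREDICT(E → e e '+') = { 'e' }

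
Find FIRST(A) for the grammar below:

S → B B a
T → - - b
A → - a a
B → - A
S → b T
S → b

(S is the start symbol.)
{ '-' }

To compute FIRST(A), examine every production with A on the left-hand side, reading each right-hand side left to right until a non-nullable symbol is reached.

From A → - a a:
  - '-' is a terminal: add '-' and stop

Collecting: FIRST(A) = { '-' }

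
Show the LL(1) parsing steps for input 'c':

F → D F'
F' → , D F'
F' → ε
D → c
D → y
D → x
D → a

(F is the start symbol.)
LL(1) parsing maintains a stack (initially the start symbol over $) and the input. At each step: if the stack top is a terminal, match it against the current input token; if it is a non-terminal N, replace it with the RHS of M[N, lookahead] (the unique production whose predict set contains the lookahead).

Stack is shown with the top on the left.

Stack   Input  Action
---------------------
F $     c $    output F → D F'
D F' $  c $    output D → c
c F' $  c $    match 'c'
F' $    $      output F' → ε
$       $      accept

The string is accepted.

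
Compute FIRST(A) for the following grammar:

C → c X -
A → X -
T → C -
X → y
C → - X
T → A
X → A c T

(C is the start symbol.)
{ 'y' }

To compute FIRST(A), examine every production with A on the left-hand side, reading each right-hand side left to right until a non-nullable symbol is reached.

FIRST sets of the other non-terminals involved (by the same procedure, iterated to a fixed point):
  FIRST(X) = { 'y' }

From A → X -:
  - X is a non-terminal: add FIRST(X) \ {ε} = { 'y' }
    X is not nullable, so stop

Collecting: FIRST(A) = { 'y' }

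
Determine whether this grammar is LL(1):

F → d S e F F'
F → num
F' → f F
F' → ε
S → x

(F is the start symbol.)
No. Predict set conflict for F': { 'f' }

A grammar is LL(1) if for each non-terminal N with multiple productions, the predict sets of those productions are pairwise disjoint, where PREDICT(N → α) = (FIRST(α) \ {ε}) ∪ (FOLLOW(N) if α ⇒* ε).

Relevant sets:
  FOLLOW(F') = { $, 'f' }

For F:
  PREDICT(F → d S e F F') = { 'd' }
  PREDICT(F → num) = { 'num' }
For F':
  PREDICT(F' → f F) = { 'f' }
  PREDICT(F' → ε) = { $, 'f' }
S has a single production, so nothing to check there.

Conflict found: Predict set conflict for F': { 'f' }
The grammar is NOT LL(1).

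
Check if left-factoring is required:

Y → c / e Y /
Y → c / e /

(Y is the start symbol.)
Yes, Y has productions with common prefix 'c / e'

Left-factoring is needed when two productions for the same non-terminal
share a common prefix on the right-hand side.

Productions for Y:
  Y → c / e Y /
  Y → c / e /

Found common prefix 'c / e' in productions for Y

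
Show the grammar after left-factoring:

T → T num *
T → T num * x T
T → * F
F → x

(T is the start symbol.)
T → T num * T'
T' → ε
T' → x T
T → * F
F → x

Left-factoring transforms A → αβ₁ | αβ₂ into A → αA' and A' → β₁ | β₂
(α is the longest common prefix among the alternatives). Repeat until
no nonterminal has two alternatives with a common prefix.

Round 1: T has alternatives sharing prefix 'T num *'. Introduce T': T → T num * T'
  Add: T' → ε
  Add: T' → x T

No remaining common prefixes — done.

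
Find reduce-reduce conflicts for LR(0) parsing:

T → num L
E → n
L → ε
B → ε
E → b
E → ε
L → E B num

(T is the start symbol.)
Yes — I2: [E → .] vs [L → .]

A reduce-reduce conflict occurs when an LR(0) state has two complete items [A → α .] and [B → β .] — both call for a reduction, and with no lookahead the parser cannot choose between them.

Augment with T' → T and build the canonical LR(0) collection (I0 = CLOSURE({[T' → . T]}), then GOTO on every symbol after a dot until no new states appear). It has 9 states:
  I0: { [T → . num L], [T' → . T] }  — shift
  I1: { [T' → T .] }  — accept
  I2: { [E → . b], [E → . n], [E → .], [L → . E B num], [L → .], [T → num . L] }  — shift, 2 reduces
  I3: { [B → .], [L → E . B num] }  — reduce
  I4: { [T → num L .] }  — reduce
  I5: { [E → b .] }  — reduce
  I6: { [E → n .] }  — reduce
  I7: { [L → E B . num] }  — shift
  I8: { [L → E B num .] }  — reduce

I2 contains complete items [E → .], [L → .] — reduce-reduce conflict.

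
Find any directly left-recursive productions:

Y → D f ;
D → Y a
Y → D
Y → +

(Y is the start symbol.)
Y → D f ;: starts with D
D → Y a: starts with Y
Y → D: starts with D
Y → +: starts with '+'

No direct left recursion found.

Answer: No direct left recursion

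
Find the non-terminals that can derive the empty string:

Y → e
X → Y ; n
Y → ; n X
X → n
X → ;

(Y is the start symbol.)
A non-terminal is nullable if it can derive ε (the empty string): either it has an ε-production, or it has a production whose right-hand side consists entirely of nullable non-terminals.

There are no ε-productions, so no non-terminal can derive ε.
No non-terminals are nullable.

Answer: None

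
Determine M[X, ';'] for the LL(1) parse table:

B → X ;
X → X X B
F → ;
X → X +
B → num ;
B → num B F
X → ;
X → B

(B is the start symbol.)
X → X X B, X → X +, X → ;, X → B

To find M[X, ';'], we find productions for X where ';' is in the predict set (PREDICT(N → α) = (FIRST(α) \ {ε}) ∪ (FOLLOW(N) if α ⇒* ε)).

Relevant sets:
  FIRST(X) = { ';', 'num' }
  FIRST(B) = { ';', 'num' }

X → X X B: PREDICT = { ';', 'num' }
  ';' is in predict set, so this production goes in M[X, ';']
X → X +: PREDICT = { ';', 'num' }
  ';' is in predict set, so this production goes in M[X, ';']
X → ;: PREDICT = { ';' }
  ';' is in predict set, so this production goes in M[X, ';']
X → B: PREDICT = { ';', 'num' }
  ';' is in predict set, so this production goes in M[X, ';']

M[X, ';'] = X → X X B, X → X +, X → ;, X → B  (a multiply-defined cell — the grammar is not LL(1))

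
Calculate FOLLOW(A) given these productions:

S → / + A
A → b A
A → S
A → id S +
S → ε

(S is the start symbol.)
{ $, '+' }

In S → / + A: A is at the end, add FOLLOW(S)
In A → b A: A is at the end; this adds FOLLOW(A) to itself — nothing new

The FOLLOW sets referred to above (computed the same way, to a fixed point):
  FOLLOW(S) = { $, '+' }

Taking the union: FOLLOW(A) = { $, '+' }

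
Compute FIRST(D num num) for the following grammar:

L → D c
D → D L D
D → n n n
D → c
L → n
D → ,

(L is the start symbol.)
FIRST sets of the non-terminals involved (from the grammar, by fixed-point iteration):
  FIRST(D) = { ',', 'c', 'n' }

To compute FIRST(D num num), process the symbols left to right:
Symbol D is a non-terminal. Add FIRST(D) \ {ε} = { ',', 'c', 'n' }
D is not nullable (ε ∉ FIRST(D)), so stop here.
FIRST(D num num) = { ',', 'c', 'n' }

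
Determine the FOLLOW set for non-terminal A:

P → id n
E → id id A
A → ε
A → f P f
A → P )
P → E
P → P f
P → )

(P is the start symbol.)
{ $, ')', 'f' }

To compute FOLLOW(A), find every occurrence of A on a right-hand side N → α A β: add FIRST(β) \ {ε}, and if β is empty or nullable also add FOLLOW(N). Iterate to a fixed point.

In E → id id A: A is at the end, add FOLLOW(E)

The FOLLOW sets referred to above (computed the same way, to a fixed point):
  FOLLOW(E) = { $, ')', 'f' }

Taking the union: FOLLOW(A) = { $, ')', 'f' }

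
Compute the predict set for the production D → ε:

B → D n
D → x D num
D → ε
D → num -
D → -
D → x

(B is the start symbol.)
PREDICT(D → ε) = (FIRST(RHS) \ {ε}) ∪ (FOLLOW(D) if ε ∈ FIRST(RHS), i.e. RHS ⇒* ε)
The right-hand side is ε (FIRST(ε) = { ε }), so the predict set is FOLLOW(D) = { 'n', 'num' }
PREDICT(D → ε) = { 'n', 'num' }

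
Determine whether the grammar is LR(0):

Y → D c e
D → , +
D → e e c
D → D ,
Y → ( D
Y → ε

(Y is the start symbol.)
A grammar is LR(0) if no state in the canonical LR(0) collection has:
  - both a shift item (dot before a terminal) and a complete item (shift-reduce conflict), or
  - two or more complete items (reduce-reduce conflict; the accept item [Y' → Y .] counts as a complete item here).

Augment with Y' → Y and build the canonical LR(0) collection (I0 = CLOSURE({[Y' → . Y]}), then GOTO on every symbol after a dot until no new states appear). It has 13 states:
  I0: { [D → . , +], [D → . D ,], [D → . e e c], [Y → . ( D], [Y → . D c e], [Y → .], [Y' → . Y] }  — shift, reduce
  I1: { [D → . , +], [D → . D ,], [D → . e e c], [Y → ( . D] }  — shift
  I2: { [D → , . +] }  — shift
  I3: { [D → D . ,], [Y → D . c e] }  — shift
  I4: { [Y' → Y .] }  — accept
  I5: { [D → e . e c] }  — shift
  I6: { [D → e e . c] }  — shift
  I7: { [D → e e c .] }  — reduce
  I8: { [D → D , .] }  — reduce
  I9: { [Y → D c . e] }  — shift
  I10: { [Y → D c e .] }  — reduce
  I11: { [D → , + .] }  — reduce
  I12: { [D → D . ,], [Y → ( D .] }  — shift, reduce

Conflict in state I0:
  Shift-reduce conflict between [Y → .] and [D → . , +]
So the grammar is NOT LR(0).

Answer: No. Shift-reduce conflict between [Y → .] and [D → . , +]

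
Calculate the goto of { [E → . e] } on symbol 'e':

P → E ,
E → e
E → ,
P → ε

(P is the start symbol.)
{ [E → e .] }

GOTO(I, 'e') = CLOSURE({ [A → αX.β] : [A → α.Xβ] ∈ I, X = 'e' })

Items with dot before 'e', with the dot advanced:
  [E → . e] → [E → e .]
Closure adds nothing (no advanced item has the dot before a non-terminal).

GOTO = { [E → e .] }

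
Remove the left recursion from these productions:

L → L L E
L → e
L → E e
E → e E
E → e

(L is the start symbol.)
L → e L'
L → E e L'
L' → L E L'
L' → ε
E → e E
E → e

L is directly left-recursive. The standard transformation for
  A → A α₁ | ... | A α_m | β₁ | ... | β_n
is
  A  → β₁ A' | ... | β_n A'
  A' → α₁ A' | ... | α_m A' | ε

L → e becomes L → e L'
L → E e becomes L → E e L'
L → L L E becomes L' → L E L'
Add L' → ε

Productions for other non-terminals are unchanged:
  E → e E
  E → e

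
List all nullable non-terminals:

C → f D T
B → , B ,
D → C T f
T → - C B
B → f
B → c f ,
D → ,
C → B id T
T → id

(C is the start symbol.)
A non-terminal is nullable if it can derive ε (the empty string): either it has an ε-production, or it has a production whose right-hand side consists entirely of nullable non-terminals.

There are no ε-productions, so no non-terminal can derive ε.
No non-terminals are nullable.

Answer: None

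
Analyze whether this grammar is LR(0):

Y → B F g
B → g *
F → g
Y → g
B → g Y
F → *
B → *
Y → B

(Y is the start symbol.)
No. Shift-reduce conflict between [Y → B .] and [F → . *]

Augment with Y' → Y and build the canonical LR(0) collection (I0 = CLOSURE({[Y' → . Y]}), then GOTO on every symbol after a dot until no new states appear). It has 11 states:
  I0: { [B → . *], [B → . g *], [B → . g Y], [Y → . B F g], [Y → . B], [Y → . g], [Y' → . Y] }  — shift
  I1: { [B → * .] }  — reduce
  I2: { [F → . *], [F → . g], [Y → B . F g], [Y → B .] }  — shift, reduce
  I3: { [Y' → Y .] }  — accept
  I4: { [B → . *], [B → . g *], [B → . g Y], [B → g . *], [B → g . Y], [Y → . B F g], [Y → . B], [Y → . g], [Y → g .] }  — shift, reduce
  I5: { [B → * .], [B → g * .] }  — 2 reduces
  I6: { [B → g Y .] }  — reduce
  I7: { [F → * .] }  — reduce
  I8: { [Y → B F . g] }  — shift
  I9: { [F → g .] }  — reduce
  I10: { [Y → B F g .] }  — reduce

Conflict in state I2:
  Shift-reduce conflict between [Y → B .] and [F → . *]
So the grammar is NOT LR(0).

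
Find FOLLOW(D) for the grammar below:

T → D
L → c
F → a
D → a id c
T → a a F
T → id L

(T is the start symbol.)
To compute FOLLOW(D), find every occurrence of D on a right-hand side N → α D β: add FIRST(β) \ {ε}, and if β is empty or nullable also add FOLLOW(N). Iterate to a fixed point.

In T → D: D is at the end, add FOLLOW(T)

The FOLLOW sets referred to above (computed the same way, to a fixed point):
  FOLLOW(T) = { $ }

Taking the union: FOLLOW(D) = { $ }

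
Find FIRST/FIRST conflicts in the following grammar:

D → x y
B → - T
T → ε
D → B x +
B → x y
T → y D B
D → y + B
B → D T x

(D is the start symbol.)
Yes. D → x y / D → B x '+' on { 'x' }; D → B x '+' / D → y '+' B on { 'y' }; B → '-' T / B → D T x on { '-' }; B → x y / B → D T x on { 'x' }

A FIRST/FIRST conflict occurs when two productions N → α and N → β for the same non-terminal have FIRST(α) ∩ FIRST(β) ≠ ∅ (with ε ∈ FIRST of a nullable right-hand side, so two nullable alternatives also conflict).

FIRST sets of the non-terminals at (or reachable through a nullable prefix from) the front of some alternative:
  FIRST(B) = { '-', 'x', 'y' }
  FIRST(D) = { '-', 'x', 'y' }

Productions for D:
  D → x y: FIRST = { 'x' }
  D → B x +: FIRST = { '-', 'x', 'y' }
  D → y + B: FIRST = { 'y' }
Productions for B:
  B → - T: FIRST = { '-' }
  B → x y: FIRST = { 'x' }
  B → D T x: FIRST = { '-', 'x', 'y' }
Productions for T:
  T → ε: FIRST = { ε }
  T → y D B: FIRST = { 'y' }

Conflict for D: D → x y and D → B x +
  Overlap: { 'x' }
Conflict for D: D → B x + and D → y + B
  Overlap: { 'y' }
Conflict for B: B → - T and B → D T x
  Overlap: { '-' }
Conflict for B: B → x y and B → D T x
  Overlap: { 'x' }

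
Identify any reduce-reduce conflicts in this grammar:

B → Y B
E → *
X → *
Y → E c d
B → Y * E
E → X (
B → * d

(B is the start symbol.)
Yes — I1: [E → * .] vs [X → * .]; I6: [E → * .] vs [X → * .]; I8: [E → * .] vs [X → * .]

A reduce-reduce conflict occurs when an LR(0) state has two complete items [A → α .] and [B → β .] — both call for a reduction, and with no lookahead the parser cannot choose between them.

Augment with B' → B and build the canonical LR(0) collection (I0 = CLOSURE({[B' → . B]}), then GOTO on every symbol after a dot until no new states appear). It has 14 states:
  I0: { [B → . * d], [B → . Y * E], [B → . Y B], [B' → . B], [E → . *], [E → . X (], [X → . *], [Y → . E c d] }  — shift
  I1: { [B → * . d], [E → * .], [X → * .] }  — shift, 2 reduces
  I2: { [B' → B .] }  — accept
  I3: { [Y → E . c d] }  — shift
  I4: { [E → X . (] }  — shift
  I5: { [B → . * d], [B → . Y * E], [B → . Y B], [B → Y . * E], [B → Y . B], [E → . *], [E → . X (], [X → . *], [Y → . E c d] }  — shift
  I6: { [B → * . d], [B → Y * . E], [E → * .], [E → . *], [E → . X (], [X → * .], [X → . *] }  — shift, 2 reduces
  I7: { [B → Y B .] }  — reduce
  I8: { [E → * .], [X → * .] }  — 2 reduces
  I9: { [B → Y * E .] }  — reduce
  I10: { [B → * d .] }  — reduce
  I11: { [E → X ( .] }  — reduce
  I12: { [Y → E c . d] }  — shift
  I13: { [Y → E c d .] }  — reduce

I1 contains complete items [E → * .], [X → * .] — reduce-reduce conflict.
I6 contains complete items [E → * .], [X → * .] — reduce-reduce conflict.
I8 contains complete items [E → * .], [X → * .] — reduce-reduce conflict.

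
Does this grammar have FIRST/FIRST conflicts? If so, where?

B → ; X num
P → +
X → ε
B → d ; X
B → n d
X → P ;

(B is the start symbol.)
A FIRST/FIRST conflict occurs when two productions N → α and N → β for the same non-terminal have FIRST(α) ∩ FIRST(β) ≠ ∅ (with ε ∈ FIRST of a nullable right-hand side, so two nullable alternatives also conflict).

FIRST sets of the non-terminals at (or reachable through a nullable prefix from) the front of some alternative:
  FIRST(P) = { '+' }

Productions for B:
  B → ; X num: FIRST = { ';' }
  B → d ; X: FIRST = { 'd' }
  B → n d: FIRST = { 'n' }
Productions for X:
  X → ε: FIRST = { ε }
  X → P ;: FIRST = { '+' }
P has only one production, so no FIRST/FIRST conflict is possible there.

All alternatives of each non-terminal have pairwise disjoint FIRST sets.

Answer: No FIRST/FIRST conflicts.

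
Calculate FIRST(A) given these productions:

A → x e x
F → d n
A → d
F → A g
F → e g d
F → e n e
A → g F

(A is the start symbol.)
From A → x e x:
  - x is a terminal: add 'x' and stop
From A → d:
  - d is a terminal: add 'd' and stop
From A → g F:
  - g is a terminal: add 'g' and stop

Collecting: FIRST(A) = { 'd', 'g', 'x' }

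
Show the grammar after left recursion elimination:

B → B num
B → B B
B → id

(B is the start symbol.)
B → id B'
B' → num B'
B' → B B'
B' → ε

B is directly left-recursive. The standard transformation for
  A → A α₁ | ... | A α_m | β₁ | ... | β_n
is
  A  → β₁ A' | ... | β_n A'
  A' → α₁ A' | ... | α_m A' | ε

B → id becomes B → id B'
B → B num becomes B' → num B'
B → B B becomes B' → B B'
Add B' → ε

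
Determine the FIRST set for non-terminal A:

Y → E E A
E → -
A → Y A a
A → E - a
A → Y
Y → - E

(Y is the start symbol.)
To compute FIRST(A), examine every production with A on the left-hand side, reading each right-hand side left to right until a non-nullable symbol is reached.

FIRST sets of the other non-terminals involved (by the same procedure, iterated to a fixed point):
  FIRST(Y) = { '-' }
  FIRST(E) = { '-' }

From A → Y A a:
  - Y is a non-terminal: add FIRST(Y) \ {ε} = { '-' }
    Y is not nullable, so stop
From A → E - a:
  - E is a non-terminal: add FIRST(E) \ {ε} = { '-' }
    E is not nullable, so stop
From A → Y:
  - Y is a non-terminal: add FIRST(Y) \ {ε} = { '-' }
    Y is not nullable, so stop

Collecting: FIRST(A) = { '-' }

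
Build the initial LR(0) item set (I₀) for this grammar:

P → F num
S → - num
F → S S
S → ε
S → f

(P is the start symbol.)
{ [F → . S S], [P → . F num], [P' → . P], [S → . - num], [S → . f], [S → .] }

First, augment the grammar with P' → P
I₀ = CLOSURE({ [P' → . P] }):
  [P' → . P] has the dot before P: add [P → . F num]
  [P → . F num] has the dot before F: add [F → . S S]
  [F → . S S] has the dot before S: add [S → . - num], [S → .], [S → . f]
No further items can be added.

I₀ = { [F → . S S], [P → . F num], [P' → . P], [S → . - num], [S → . f], [S → .] }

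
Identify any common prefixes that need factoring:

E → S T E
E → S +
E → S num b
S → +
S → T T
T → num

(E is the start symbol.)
Left-factoring is needed when two productions for the same non-terminal
share a common prefix on the right-hand side.

Productions for E:
  E → S T E
  E → S +
  E → S num b
Productions for S:
  S → +
  S → T T

Found common prefix 'S' in productions for E

Answer: Yes, E has productions with common prefix 'S'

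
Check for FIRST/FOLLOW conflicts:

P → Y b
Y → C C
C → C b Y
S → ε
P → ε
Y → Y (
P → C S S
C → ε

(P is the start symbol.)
A FIRST/FOLLOW conflict occurs when a non-terminal N has a nullable alternative N → β (β ⇒* ε) and another alternative N → α with FIRST(α) ∩ FOLLOW(N) ≠ ∅: on such a lookahead the parser cannot decide between expanding α and letting N vanish via β.

Nullable non-terminals: C, P, S, Y.
FIRST sets used below: FIRST(C) = { 'b', ε }, FIRST(Y) = { '(', 'b', ε }, FIRST(S) = { ε }

C: nullable alternative(s) C → ε; FOLLOW(C) = { $, '(', 'b' }
  C → C b Y: FIRST \ {ε} = { 'b' } — overlaps FOLLOW(C) on { 'b' }: CONFLICT
  C → ε: FIRST \ {ε} = { } — this is the only nullable alternative, skip

P: nullable alternative(s) P → ε, P → C S S; FOLLOW(P) = { $ }
  P → Y b: FIRST \ {ε} = { '(', 'b' } — disjoint from FOLLOW(P)
  P → ε: FIRST \ {ε} = { } — disjoint from FOLLOW(P)
  P → C S S: FIRST \ {ε} = { 'b' } — disjoint from FOLLOW(P)
S has a nullable alternative but only one production, so nothing to check.

Y: nullable alternative(s) Y → C C; FOLLOW(Y) = { $, '(', 'b' }
  Y → C C: FIRST \ {ε} = { 'b' } — this is the only nullable alternative, skip
  Y → Y (: FIRST \ {ε} = { '(', 'b' } — overlaps FOLLOW(Y) on { '(', 'b' }: CONFLICT

So the grammar has 2 FIRST/FOLLOW conflicts (marked CONFLICT above).

Answer: Yes. Y → Y '(' with FOLLOW(Y) on { '(', 'b' }; C → C b Y with FOLLOW(C) on { 'b' }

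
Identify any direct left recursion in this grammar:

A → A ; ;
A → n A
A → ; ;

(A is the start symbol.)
Direct left recursion occurs when N → N α for some non-terminal N (the right-hand side begins with the left-hand side itself).

A → A ; ;: LEFT RECURSIVE (starts with A)
A → n A: starts with n
A → ; ;: starts with ';'

The grammar has direct left recursion on: A.

Answer: Yes, A is left-recursive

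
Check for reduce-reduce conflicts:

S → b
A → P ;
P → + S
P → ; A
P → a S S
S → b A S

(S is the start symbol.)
Augment with S' → S and build the canonical LR(0) collection (I0 = CLOSURE({[S' → . S]}), then GOTO on every symbol after a dot until no new states appear). It has 14 states:
  I0: { [S → . b A S], [S → . b], [S' → . S] }  — shift
  I1: { [S' → S .] }  — accept
  I2: { [A → . P ;], [P → . + S], [P → . ; A], [P → . a S S], [S → b . A S], [S → b .] }  — shift, reduce
  I3: { [P → + . S], [S → . b A S], [S → . b] }  — shift
  I4: { [A → . P ;], [P → . + S], [P → . ; A], [P → . a S S], [P → ; . A] }  — shift
  I5: { [S → . b A S], [S → . b], [S → b A . S] }  — shift
  I6: { [A → P . ;] }  — shift
  I7: { [P → a . S S], [S → . b A S], [S → . b] }  — shift
  I8: { [P → a S . S], [S → . b A S], [S → . b] }  — shift
  I9: { [P → a S S .] }  — reduce
  I10: { [A → P ; .] }  — reduce
  I11: { [S → b A S .] }  — reduce
  I12: { [P → ; A .] }  — reduce
  I13: { [P → + S .] }  — reduce

No state contains more than one complete item.

Answer: No reduce-reduce conflicts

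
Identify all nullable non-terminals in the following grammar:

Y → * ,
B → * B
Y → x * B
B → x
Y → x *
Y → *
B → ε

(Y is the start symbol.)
{ 'B' }

ε-productions: B → ε
So B is immediately nullable.
No further non-terminal can be added: every production for the remaining non-terminals contains a terminal or a non-nullable non-terminal.
Nullable = { 'B' }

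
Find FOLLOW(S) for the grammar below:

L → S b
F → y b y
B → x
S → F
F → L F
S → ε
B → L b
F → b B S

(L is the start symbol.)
{ 'b' }

To compute FOLLOW(S), find every occurrence of S on a right-hand side N → α S β: add FIRST(β) \ {ε}, and if β is empty or nullable also add FOLLOW(N). Iterate to a fixed point.

In L → S b: S is followed by b, add FIRST(b) \ {ε} = { 'b' }
In F → b B S: S is at the end, add FOLLOW(F)

The FOLLOW sets referred to above (computed the same way, to a fixed point):
  FOLLOW(F) = { 'b' }

Taking the union: FOLLOW(S) = { 'b' }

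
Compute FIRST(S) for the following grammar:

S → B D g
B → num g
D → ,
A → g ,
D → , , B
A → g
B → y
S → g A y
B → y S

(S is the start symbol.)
To compute FIRST(S), examine every production with S on the left-hand side, reading each right-hand side left to right until a non-nullable symbol is reached.

FIRST sets of the other non-terminals involved (by the same procedure, iterated to a fixed point):
  FIRST(B) = { 'num', 'y' }

From S → B D g:
  - B is a non-terminal: add FIRST(B) \ {ε} = { 'num', 'y' }
    B is not nullable, so stop
From S → g A y:
  - g is a terminal: add 'g' and stop

Collecting: FIRST(S) = { 'g', 'num', 'y' }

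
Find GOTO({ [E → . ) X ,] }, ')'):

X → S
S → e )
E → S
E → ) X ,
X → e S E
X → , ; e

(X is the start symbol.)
GOTO(I, ')') = CLOSURE({ [A → αX.β] : [A → α.Xβ] ∈ I, X = ')' })

Items with dot before ')', with the dot advanced:
  [E → . ) X ,] → [E → ) . X ,]
Closure of the advanced items:
  [E → ) . X ,] has the dot before X: add [X → . S], [X → . e S E], [X → . , ; e]
  [X → . S] has the dot before S: add [S → . e )]

GOTO = { [E → ) . X ,], [S → . e )], [X → . , ; e], [X → . S], [X → . e S E] }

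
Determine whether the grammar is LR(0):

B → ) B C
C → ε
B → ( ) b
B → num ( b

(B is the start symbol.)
Augment with B' → B and build the canonical LR(0) collection (I0 = CLOSURE({[B' → . B]}), then GOTO on every symbol after a dot until no new states appear). It has 11 states:
  I0: { [B → . ( ) b], [B → . ) B C], [B → . num ( b], [B' → . B] }  — shift
  I1: { [B → ( . ) b] }  — shift
  I2: { [B → ) . B C], [B → . ( ) b], [B → . ) B C], [B → . num ( b] }  — shift
  I3: { [B' → B .] }  — accept
  I4: { [B → num . ( b] }  — shift
  I5: { [B → num ( . b] }  — shift
  I6: { [B → num ( b .] }  — reduce
  I7: { [B → ) B . C], [C → .] }  — reduce
  I8: { [B → ) B C .] }  — reduce
  I9: { [B → ( ) . b] }  — shift
  I10: { [B → ( ) b .] }  — reduce

Every state is either a pure shift/goto state or contains exactly one complete item and nothing to shift — no conflicts. The grammar is LR(0).

Answer: Yes, the grammar is LR(0)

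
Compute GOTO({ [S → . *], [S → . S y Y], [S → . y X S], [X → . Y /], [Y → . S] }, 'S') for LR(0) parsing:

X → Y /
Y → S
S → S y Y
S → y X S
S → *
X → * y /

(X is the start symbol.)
GOTO(I, 'S') = CLOSURE({ [A → αX.β] : [A → α.Xβ] ∈ I, X = 'S' })

Items with dot before 'S', with the dot advanced:
  [S → . S y Y] → [S → S . y Y]
  [Y → . S] → [Y → S .]
Closure adds nothing (no advanced item has the dot before a non-terminal).

GOTO = { [S → S . y Y], [Y → S .] }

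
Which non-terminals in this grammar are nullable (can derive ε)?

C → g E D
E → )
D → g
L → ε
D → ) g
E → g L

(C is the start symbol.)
{ 'L' }

A non-terminal is nullable if it can derive ε (the empty string): either it has an ε-production, or it has a production whose right-hand side consists entirely of nullable non-terminals.

ε-productions: L → ε
So L is immediately nullable.
No further non-terminal can be added: every production for the remaining non-terminals contains a terminal or a non-nullable non-terminal.
Nullable = { 'L' }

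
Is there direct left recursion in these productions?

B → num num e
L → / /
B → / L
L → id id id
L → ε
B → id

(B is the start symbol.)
B → num num e: starts with num
L → / /: starts with '/'
B → / L: starts with '/'
L → id id id: starts with id
L → ε: starts with ε
B → id: starts with id

No direct left recursion found.

Answer: No direct left recursion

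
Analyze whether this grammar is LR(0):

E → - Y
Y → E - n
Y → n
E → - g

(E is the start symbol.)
Yes, the grammar is LR(0)

Augment with E' → E and build the canonical LR(0) collection (I0 = CLOSURE({[E' → . E]}), then GOTO on every symbol after a dot until no new states appear). It has 9 states:
  I0: { [E → . - Y], [E → . - g], [E' → . E] }  — shift
  I1: { [E → - . Y], [E → - . g], [E → . - Y], [E → . - g], [Y → . E - n], [Y → . n] }  — shift
  I2: { [E' → E .] }  — accept
  I3: { [Y → E . - n] }  — shift
  I4: { [E → - Y .] }  — reduce
  I5: { [E → - g .] }  — reduce
  I6: { [Y → n .] }  — reduce
  I7: { [Y → E - . n] }  — shift
  I8: { [Y → E - n .] }  — reduce

Every state is either a pure shift/goto state or contains exactly one complete item and nothing to shift — no conflicts. The grammar is LR(0).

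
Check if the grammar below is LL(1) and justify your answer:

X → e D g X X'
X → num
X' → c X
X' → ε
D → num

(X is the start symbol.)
No. Predict set conflict for X': { 'c' }

A grammar is LL(1) if for each non-terminal N with multiple productions, the predict sets of those productions are pairwise disjoint, where PREDICT(N → α) = (FIRST(α) \ {ε}) ∪ (FOLLOW(N) if α ⇒* ε).

Relevant sets:
  FOLLOW(X') = { $, 'c' }

For X:
  PREDICT(X → e D g X X') = { 'e' }
  PREDICT(X → num) = { 'num' }
For X':
  PREDICT(X' → c X) = { 'c' }
  PREDICT(X' → ε) = { $, 'c' }
D has a single production, so nothing to check there.

Conflict found: Predict set conflict for X': { 'c' }
The grammar is NOT LL(1).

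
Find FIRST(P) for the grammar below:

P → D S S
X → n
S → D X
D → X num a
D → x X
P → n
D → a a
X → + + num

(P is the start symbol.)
{ '+', 'a', 'n', 'x' }

FIRST sets of the other non-terminals involved (by the same procedure, iterated to a fixed point):
  FIRST(D) = { '+', 'a', 'n', 'x' }

From P → D S S:
  - D is a non-terminal: add FIRST(D) \ {ε} = { '+', 'a', 'n', 'x' }
    D is not nullable, so stop
From P → n:
  - n is a terminal: add 'n' and stop

Collecting: FIRST(P) = { '+', 'a', 'n', 'x' }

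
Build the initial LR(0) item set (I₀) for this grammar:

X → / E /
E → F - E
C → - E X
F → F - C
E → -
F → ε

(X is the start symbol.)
{ [X → . / E /], [X' → . X] }

First, augment the grammar with X' → X
I₀ = CLOSURE({ [X' → . X] }):
  [X' → . X] has the dot before X: add [X → . / E /]
No further items can be added.

I₀ = { [X → . / E /], [X' → . X] }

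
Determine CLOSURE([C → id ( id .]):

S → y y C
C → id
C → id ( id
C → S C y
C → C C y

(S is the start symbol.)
To compute CLOSURE, for each item [A → α.Bβ] where B is a non-terminal, add [B → .γ] for all productions B → γ; repeat for the newly added items until nothing changes.

Start with: [C → id ( id .]
The dot is at the end, so nothing is added.

CLOSURE = { [C → id ( id .] }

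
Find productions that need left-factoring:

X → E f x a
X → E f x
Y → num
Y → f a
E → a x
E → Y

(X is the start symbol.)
Yes, X has productions with common prefix 'E f x'

Left-factoring is needed when two productions for the same non-terminal
share a common prefix on the right-hand side.

Productions for X:
  X → E f x a
  X → E f x
Productions for Y:
  Y → num
  Y → f a
Productions for E:
  E → a x
  E → Y

Found common prefix 'E f x' in productions for X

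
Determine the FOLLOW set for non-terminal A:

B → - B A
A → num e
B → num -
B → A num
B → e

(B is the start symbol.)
{ $, 'num' }

In B → - B A: A is at the end, add FOLLOW(B)
In B → A num: A is followed by num, add FIRST(num) \ {ε} = { 'num' }

The FOLLOW sets referred to above (computed the same way, to a fixed point):
  FOLLOW(B) = { $, 'num' }

Taking the union: FOLLOW(A) = { $, 'num' }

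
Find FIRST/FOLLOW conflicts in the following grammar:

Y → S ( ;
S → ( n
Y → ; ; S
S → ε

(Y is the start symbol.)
Nullable non-terminals: S.

S: nullable alternative(s) S → ε; FOLLOW(S) = { $, '(' }
  S → ( n: FIRST \ {ε} = { '(' } — overlaps FOLLOW(S) on { '(' }: CONFLICT
  S → ε: FIRST \ {ε} = { } — this is the only nullable alternative, skip

Y has no nullable alternative, so no FIRST/FOLLOW check is needed there.

So the grammar has 1 FIRST/FOLLOW conflict (marked CONFLICT above).

Answer: Yes. S → '(' n with FOLLOW(S) on { '(' }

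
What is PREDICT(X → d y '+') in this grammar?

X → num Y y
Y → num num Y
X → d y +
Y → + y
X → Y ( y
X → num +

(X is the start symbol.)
{ 'd' }

PREDICT(X → d y '+') = (FIRST(RHS) \ {ε}) ∪ (FOLLOW(X) if ε ∈ FIRST(RHS), i.e. RHS ⇒* ε)
FIRST(d y '+') = { 'd' }
ε ∉ FIRST(d y '+'), so FOLLOW(X) is not added.
PREDICT(X → d y '+') = { 'd' }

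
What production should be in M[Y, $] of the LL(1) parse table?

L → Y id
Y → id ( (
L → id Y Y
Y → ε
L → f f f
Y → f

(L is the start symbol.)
To find M[Y, $], we find productions for Y where $ is in the predict set (PREDICT(N → α) = (FIRST(α) \ {ε}) ∪ (FOLLOW(N) if α ⇒* ε)).

Relevant sets:
  FOLLOW(Y) = { $, 'f', 'id' }

Y → id ( (: PREDICT = { 'id' }
Y → ε: PREDICT = { $, 'f', 'id' }
  $ is in predict set, so this production goes in M[Y, $]
Y → f: PREDICT = { 'f' }

M[Y, $] = Y → ε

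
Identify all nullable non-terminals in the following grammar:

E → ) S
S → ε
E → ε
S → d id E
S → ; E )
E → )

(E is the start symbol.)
{ 'E', 'S' }

A non-terminal is nullable if it can derive ε (the empty string): either it has an ε-production, or it has a production whose right-hand side consists entirely of nullable non-terminals.

ε-productions: S → ε, E → ε
So S, E are immediately nullable.
Every non-terminal is now nullable.
Nullable = { 'E', 'S' }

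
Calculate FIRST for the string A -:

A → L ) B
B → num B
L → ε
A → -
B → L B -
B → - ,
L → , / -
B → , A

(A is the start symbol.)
FIRST sets of the non-terminals involved (from the grammar, by fixed-point iteration):
  FIRST(A) = { ')', ',', '-' }

To compute FIRST(A -), process the symbols left to right:
Symbol A is a non-terminal. Add FIRST(A) \ {ε} = { ')', ',', '-' }
A is not nullable (ε ∉ FIRST(A)), so stop here.
FIRST(A -) = { ')', ',', '-' }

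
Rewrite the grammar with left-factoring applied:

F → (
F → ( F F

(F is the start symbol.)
Left-factoring transforms A → αβ₁ | αβ₂ into A → αA' and A' → β₁ | β₂
(α is the longest common prefix among the alternatives). Repeat until
no nonterminal has two alternatives with a common prefix.

Round 1: F has alternatives sharing prefix '('. Introduce F': F → ( F'
  Add: F' → ε
  Add: F' → F F

No remaining common prefixes — done.

Resulting grammar:
F → ( F'
F' → ε
F' → F F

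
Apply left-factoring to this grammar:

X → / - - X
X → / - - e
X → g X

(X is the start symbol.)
Left-factoring transforms A → αβ₁ | αβ₂ into A → αA' and A' → β₁ | β₂
(α is the longest common prefix among the alternatives). Repeat until
no nonterminal has two alternatives with a common prefix.

Round 1: X has alternatives sharing prefix '/ - -'. Introduce X': X → / - - X'
  Add: X' → X
  Add: X' → e

No remaining common prefixes — done.

Resulting grammar:
X → / - - X'
X' → X
X' → e
X → g X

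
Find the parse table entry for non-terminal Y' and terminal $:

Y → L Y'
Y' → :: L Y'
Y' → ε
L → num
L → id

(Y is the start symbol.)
To find M[Y', $], we find productions for Y' where $ is in the predict set (PREDICT(N → α) = (FIRST(α) \ {ε}) ∪ (FOLLOW(N) if α ⇒* ε)).

Relevant sets:
  FOLLOW(Y') = { $ }

Y' → :: L Y': PREDICT = { '::' }
Y' → ε: PREDICT = { $ }
  $ is in predict set, so this production goes in M[Y', $]

M[Y', $] = Y' → ε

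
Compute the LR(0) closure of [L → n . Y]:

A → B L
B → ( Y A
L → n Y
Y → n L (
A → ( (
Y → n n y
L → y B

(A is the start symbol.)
{ [L → n . Y], [Y → . n L (], [Y → . n n y] }

To compute CLOSURE, for each item [A → α.Bβ] where B is a non-terminal, add [B → .γ] for all productions B → γ; repeat for the newly added items until nothing changes.

Start with: [L → n . Y]
  [L → n . Y] has the dot before Y: add [Y → . n L (], [Y → . n n y]
No further items can be added.

CLOSURE = { [L → n . Y], [Y → . n L (], [Y → . n n y] }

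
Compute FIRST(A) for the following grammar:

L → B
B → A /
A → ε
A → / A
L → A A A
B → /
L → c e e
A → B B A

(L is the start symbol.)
{ '/', ε }

To compute FIRST(A), examine every production with A on the left-hand side, reading each right-hand side left to right until a non-nullable symbol is reached.

FIRST sets of the other non-terminals involved (by the same procedure, iterated to a fixed point):
  FIRST(B) = { '/' }

From A → ε:
  - ε-production, so ε ∈ FIRST(A)
From A → / A:
  - '/' is a terminal: add '/' and stop
From A → B B A:
  - B is a non-terminal: add FIRST(B) \ {ε} = { '/' }
    B is not nullable, so stop

Collecting: FIRST(A) = { '/', ε }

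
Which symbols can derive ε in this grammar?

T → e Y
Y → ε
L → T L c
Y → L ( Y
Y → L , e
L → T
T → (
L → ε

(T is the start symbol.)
{ 'L', 'Y' }

ε-productions: Y → ε, L → ε
So Y, L are immediately nullable.
No further non-terminal can be added: every production for the remaining non-terminals contains a terminal or a non-nullable non-terminal.
Nullable = { 'L', 'Y' }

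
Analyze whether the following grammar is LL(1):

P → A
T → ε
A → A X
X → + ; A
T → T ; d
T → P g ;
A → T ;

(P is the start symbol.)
No. Predict set conflict for T: { ';' }

Relevant sets:
  FIRST(T) = { ';', ε }
  FIRST(P) = { ';' }
  FIRST(A) = { ';' }
  FOLLOW(T) = { ';' }

For T:
  PREDICT(T → ε) = { ';' }
  PREDICT(T → T ';' d) = { ';' }
  PREDICT(T → P g ';') = { ';' }
For A:
  PREDICT(A → A X) = { ';' }
  PREDICT(A → T ';') = { ';' }
P, X have a single production, so nothing to check there.

Conflict found: Predict set conflict for T: { ';' }
The grammar is NOT LL(1).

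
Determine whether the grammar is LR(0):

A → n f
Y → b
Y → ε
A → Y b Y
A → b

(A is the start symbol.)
Augment with A' → A and build the canonical LR(0) collection (I0 = CLOSURE({[A' → . A]}), then GOTO on every symbol after a dot until no new states appear). It has 9 states:
  I0: { [A → . Y b Y], [A → . b], [A → . n f], [A' → . A], [Y → . b], [Y → .] }  — shift, reduce
  I1: { [A' → A .] }  — accept
  I2: { [A → Y . b Y] }  — shift
  I3: { [A → b .], [Y → b .] }  — 2 reduces
  I4: { [A → n . f] }  — shift
  I5: { [A → n f .] }  — reduce
  I6: { [A → Y b . Y], [Y → . b], [Y → .] }  — shift, reduce
  I7: { [A → Y b Y .] }  — reduce
  I8: { [Y → b .] }  — reduce

Conflict in state I0:
  Shift-reduce conflict between [Y → .] and [A → . b]
So the grammar is NOT LR(0).

Answer: No. Shift-reduce conflict between [Y → .] and [A → . b]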